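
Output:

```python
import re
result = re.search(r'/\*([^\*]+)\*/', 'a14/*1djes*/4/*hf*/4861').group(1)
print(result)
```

1djes

`re.search` scans for the first position where the pattern succeeds.
The match spans [3:12] → '/*1djes*/'.
Captured: group 1 = '1djes'.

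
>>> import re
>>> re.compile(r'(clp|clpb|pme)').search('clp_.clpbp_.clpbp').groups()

The match spans [0:3] → 'clp'.
Captured: group 1 = 'clp'.

('clp',)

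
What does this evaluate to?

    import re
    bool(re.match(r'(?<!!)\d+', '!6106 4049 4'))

False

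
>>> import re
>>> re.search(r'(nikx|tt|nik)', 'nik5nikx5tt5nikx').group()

`search` walks the string left to right and returns the first match it finds.
The match spans [0:3] → 'nik'.
Captured: group 1 = 'nik'.

'nik'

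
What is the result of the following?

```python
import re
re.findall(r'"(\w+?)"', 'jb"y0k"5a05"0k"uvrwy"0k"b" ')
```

['y0k', '0k', '0k']

Matches: at [2:7] match '"y0k"', group 1 = 'y0k'; at [11:15] match '"0k"', group 1 = '0k'; at [20:24] match '"0k"', group 1 = '0k'.
`findall` collects group 1 from each match (3 total).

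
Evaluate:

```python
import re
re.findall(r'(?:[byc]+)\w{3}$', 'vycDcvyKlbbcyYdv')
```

['bbcyYdv']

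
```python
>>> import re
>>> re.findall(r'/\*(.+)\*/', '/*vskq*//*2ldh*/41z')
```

['vskq*//*2ldh']

Walking the string: at [0:16] match '/*vskq*//*2ldh*/', group 1 = 'vskq*//*2ldh'.
One capturing group, so `findall` returns just the captured substring from the one match — 1 in all.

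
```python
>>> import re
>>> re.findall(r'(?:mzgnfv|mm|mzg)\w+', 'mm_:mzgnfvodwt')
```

No capturing groups, so `findall` returns the 2 full match strings.

['mm_', 'mzgnfvodwt']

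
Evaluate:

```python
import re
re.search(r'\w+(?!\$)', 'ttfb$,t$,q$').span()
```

(0, 3)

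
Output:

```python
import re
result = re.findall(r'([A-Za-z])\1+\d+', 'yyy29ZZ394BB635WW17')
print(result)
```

`\1` is not a pattern — it's the concrete string captured by group 1, re-applied verbatim.
`findall` collects group 1 from each match (4 total).

['y', 'Z', 'B', 'W']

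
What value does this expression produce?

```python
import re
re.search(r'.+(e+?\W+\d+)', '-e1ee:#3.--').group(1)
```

'e:#3'

The pattern matches one or more of any character; then one or more of a literal 'e' (lazy), then one or more of a non-word character, then one or more of a digit (captured).
Unlike `match`, `search` isn't anchored — it looks for the pattern anywhere in the string.
The match spans [0:8] → '-e1ee:#3'.
Captured: group 1 = 'e:#3'.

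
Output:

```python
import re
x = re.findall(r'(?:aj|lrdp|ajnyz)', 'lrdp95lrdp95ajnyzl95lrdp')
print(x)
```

Alternation isn't longest-match — the leftmost alternative that fits at this position is chosen.
With no groups in the pattern, `findall` gives back each whole match — 4 here.

['lrdp', 'lrdp', 'aj', 'lrdp']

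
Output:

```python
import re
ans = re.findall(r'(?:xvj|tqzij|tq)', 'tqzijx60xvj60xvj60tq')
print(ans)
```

['tqzij', 'xvj', 'xvj', 'tq']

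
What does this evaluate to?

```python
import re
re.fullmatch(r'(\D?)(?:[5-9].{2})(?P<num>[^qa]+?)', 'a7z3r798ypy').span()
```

(0, 11)

`re.fullmatch` requires the pattern to consume the entire string.
The match spans [0:11] → 'a7z3r798ypy'.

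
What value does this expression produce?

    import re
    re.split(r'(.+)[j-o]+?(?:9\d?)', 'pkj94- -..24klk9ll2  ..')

['', 'pkj94- -..24kl', 'll2  ..']

Pattern: one or more of any character (captured); then one or more of a character in [j-o] (lazy); then the literal '9', then optionally a digit (non-capturing group).
Matches to split on: at [0:16] → 'pkj94- -..24klk9'.
`re.split` interleaves the captured-group text with the surrounding fragments.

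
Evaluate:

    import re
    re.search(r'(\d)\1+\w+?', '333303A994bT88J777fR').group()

'33330'

After group 1 captures some text, `\1` only succeeds where that same text appears again.
The match spans [0:5] → '33330'.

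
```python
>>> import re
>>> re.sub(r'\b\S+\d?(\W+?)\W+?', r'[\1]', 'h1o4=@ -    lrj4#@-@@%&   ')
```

Lazy quantifiers expand one character at a time until the remainder of the pattern can match.
The replacement refers to a captured group, so each match is rewritten using its own captured text.

'[ ]    [ ] '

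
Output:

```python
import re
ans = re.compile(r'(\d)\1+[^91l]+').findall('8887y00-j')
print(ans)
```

The backreference `\1` re-matches whatever the first group consumed, character for character.
One capturing group, so `findall` returns just the captured substring from the one match — 1 in all.

['8']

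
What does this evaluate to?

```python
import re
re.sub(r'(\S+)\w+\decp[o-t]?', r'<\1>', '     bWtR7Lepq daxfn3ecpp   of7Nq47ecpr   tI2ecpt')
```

The pattern matches one or more of a non-whitespace character (captured); then one or more of a word character; then a digit, then the literal 'ecp', then optionally a character in [o-t].
Matches: at [15:25] → 'daxfn3ecpp'; at [28:39] → 'of7Nq47ecpr'; at [42:49] → 'tI2ecpt'.
`\1` in the replacement pulls in group 1's text for each match.

'     bWtR7Lepq <daxf>   <of7Nq>   <t>'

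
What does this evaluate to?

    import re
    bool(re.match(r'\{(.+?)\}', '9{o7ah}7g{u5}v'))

False

With `match`, the pattern is implicitly anchored at the beginning.
Here position 0 doesn't satisfy it, so the call returns None, and `bool(None)` is False.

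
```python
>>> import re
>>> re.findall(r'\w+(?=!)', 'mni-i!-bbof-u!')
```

The `(?=…)`/`(?<=…)` assertion just peeks at neighbouring text; it doesn't advance the match position.
Since nothing is captured, `findall` lists the 2 matched substrings directly.

['i', 'u']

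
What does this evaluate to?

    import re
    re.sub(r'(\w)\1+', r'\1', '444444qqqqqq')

After group 1 captures some text, `\1` only succeeds where that same text appears again.
Matches: at [0:6] → '444444'; at [6:12] → 'qqqqqq'.
`\1` in the replacement pulls in group 1's text for each match.

'4q'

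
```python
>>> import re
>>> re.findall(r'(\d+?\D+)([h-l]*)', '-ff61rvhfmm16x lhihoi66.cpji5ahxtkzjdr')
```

This matches one or more of a digit (lazy), then one or more of a non-digit (captured); then zero or more of a character in [h-l] (captured).
Walking the string: at [3:11] match '61rvhfmm', groups = ('61rvhfmm', ''); at [11:21] match '16x lhihoi', groups = ('16x lhihoi', ''); at [21:28] match '66.cpji', groups = ('66.cpji', ''); at [28:38] match '5ahxtkzjdr', groups = ('5ahxtkzjdr', '').
2 groups means each result is a tuple of 2 captured strings — 4 here.

[('61rvhfmm', ''), ('16x lhihoi', ''), ('66.cpji', ''), ('5ahxtkzjdr', '')]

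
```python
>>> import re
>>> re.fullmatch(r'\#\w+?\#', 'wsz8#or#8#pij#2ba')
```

`re.fullmatch` requires the pattern to consume the entire string.
Here there's no way to consume every character, so the call returns None.

None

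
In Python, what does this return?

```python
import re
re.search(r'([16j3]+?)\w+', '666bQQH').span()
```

(0, 7)

This matches one or more of one of [16j3] (lazy) (captured); then one or more of a word character.
`re.search` scans for the first position where the pattern succeeds.
The match spans [0:7] → '666bQQH'.
Captured: group 1 = '6'.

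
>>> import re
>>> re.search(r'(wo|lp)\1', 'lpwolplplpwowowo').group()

'lplp'

After group 1 captures some text, `\1` only succeeds where that same text appears again.
`search` walks the string left to right and returns the first match it finds.
The match spans [4:8] → 'lplp'.
Captured: group 1 = 'lp'.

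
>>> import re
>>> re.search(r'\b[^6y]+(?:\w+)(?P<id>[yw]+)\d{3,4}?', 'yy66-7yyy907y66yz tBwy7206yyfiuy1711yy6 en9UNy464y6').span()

(4, 12)

The pattern matches a word boundary (`\b`, zero-width); then one or more of any character except [6y]; then one or more of a word character (non-capturing group); then one or more of one of [yw] (captured as 'id'); then 3 to 4 of a digit (lazy).
`re.search` tries every starting position until one works.
The match spans [4:12] → '-7yyy907'.
Captured: group 1 = 'y'.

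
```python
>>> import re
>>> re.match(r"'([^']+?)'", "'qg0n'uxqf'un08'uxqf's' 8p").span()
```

`re.match` won't scan ahead — the pattern has to work from the very first character.
The match spans [0:6] → "'qg0n'".

(0, 6)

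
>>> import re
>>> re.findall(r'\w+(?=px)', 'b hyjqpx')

['hyjq']

The `(?=…)`/`(?<=…)` assertion just peeks at neighbouring text; it doesn't advance the match position.
Scanning left to right: at [2:6] → 'hyjq'.
No capturing groups, so `findall` returns the 1 full match string.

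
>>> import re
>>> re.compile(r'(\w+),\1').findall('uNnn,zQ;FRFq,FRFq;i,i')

['FRFq', 'i']

The backreference `\1` re-matches whatever the first group consumed, character for character.
Matches: at [8:17] match 'FRFq,FRFq', group 1 = 'FRFq'; at [18:21] match 'i,i', group 1 = 'i'.
With a single group, `findall` returns only what that group captured — 2 items.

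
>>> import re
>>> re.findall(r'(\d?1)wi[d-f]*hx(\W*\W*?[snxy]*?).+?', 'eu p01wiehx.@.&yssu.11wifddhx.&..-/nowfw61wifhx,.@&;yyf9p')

[('01', '.@.&'), ('11', '.&..-/'), ('61', ',.@&;')]

This matches optionally a digit, then a literal '1' (captured); then the literal 'wi', then zero or more of a character in [d-f], then the literal 'hx'; then zero or more of a non-word character, then zero or more of a non-word character (lazy), then zero or more of one of [snxy] (lazy) (captured); then one or more of any character (lazy).
Scanning left to right: at [4:16] match '01wiehx.@.&y', groups = ('01', '.@.&'); at [20:36] match '11wifddhx.&..-/n', groups = ('11', '.&..-/'); at [40:53] match '61wifhx,.@&;y', groups = ('61', ',.@&;').
Multiple groups make `findall` return tuples — one 2-tuple for each match.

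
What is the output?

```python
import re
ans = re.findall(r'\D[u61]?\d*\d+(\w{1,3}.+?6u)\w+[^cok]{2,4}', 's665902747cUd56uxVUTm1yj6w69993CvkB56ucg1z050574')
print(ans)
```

A non-greedy quantifier consumes as few characters as it can — just enough that the remainder of the pattern still matches from where it stops; whatever follows it matches normally.
With a single group, `findall` returns only what that group captured — 1 item.

['cUd56u']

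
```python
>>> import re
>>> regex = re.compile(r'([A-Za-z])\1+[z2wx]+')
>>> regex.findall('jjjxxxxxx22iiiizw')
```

`\1` is not a pattern — it's the concrete string captured by group 1, re-applied verbatim.
Matches: at [0:11] match 'jjjxxxxxx22', group 1 = 'j'; at [11:17] match 'iiiizw', group 1 = 'i'.
One capturing group, so `findall` returns just the captured substring from each match — 2 in all.

['j', 'i']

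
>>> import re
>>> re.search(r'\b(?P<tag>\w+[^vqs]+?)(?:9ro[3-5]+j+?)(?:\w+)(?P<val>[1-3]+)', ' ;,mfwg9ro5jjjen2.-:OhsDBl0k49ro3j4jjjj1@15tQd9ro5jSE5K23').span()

(3, 17)

This matches a word boundary (`\b`, zero-width); then one or more of a word character, then one or more of any character except [vqs] (lazy) (captured as 'tag'); then the literal '9ro', then one or more of a character in [3-5], then one or more of the literal 'j' (lazy) (non-capturing group); then one or more of a word character (non-capturing group); then one or more of a character in [1-3] (captured as 'val').
The match spans [3:17] → 'mfwg9ro5jjjen2'.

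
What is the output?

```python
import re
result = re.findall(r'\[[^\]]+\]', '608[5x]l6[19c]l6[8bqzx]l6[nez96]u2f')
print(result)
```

No capturing groups, so `findall` returns the 4 full match strings.

['[5x]', '[19c]', '[8bqzx]', '[nez96]']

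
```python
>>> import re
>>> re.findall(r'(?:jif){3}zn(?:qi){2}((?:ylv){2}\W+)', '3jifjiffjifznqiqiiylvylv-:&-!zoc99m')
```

[]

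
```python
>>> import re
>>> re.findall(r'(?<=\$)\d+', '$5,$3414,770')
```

Because the assertion is zero-width, the text it checks is not consumed and won't appear in the result.
Since nothing is captured, `findall` lists the 2 matched substrings directly.

['5', '3414']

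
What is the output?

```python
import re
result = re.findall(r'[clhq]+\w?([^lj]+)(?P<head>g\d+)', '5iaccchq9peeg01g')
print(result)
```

[('pee', 'g01')]

2 groups means the one result is a tuple of 2 captured strings — 1 here.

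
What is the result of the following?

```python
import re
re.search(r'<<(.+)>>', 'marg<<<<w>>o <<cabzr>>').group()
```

'<<<<w>>o <<cabzr>>'

`search` walks the string left to right and returns the first match it finds.
The match spans [4:22] → '<<<<w>>o <<cabzr>>'.
Captured: group 1 = '<<w>>o <<cabzr'.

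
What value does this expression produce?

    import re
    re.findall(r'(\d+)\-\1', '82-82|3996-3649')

['82']

A backreference is literal: `\1` must see the identical characters the first group matched.
With a single group, `findall` returns only what that group captured — 1 item.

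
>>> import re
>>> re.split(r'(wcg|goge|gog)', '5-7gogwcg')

['5-7', 'gog', '', 'wcg', '']

Matches to split on: at [3:6] → 'gog'; at [6:9] → 'wcg'.
Because the pattern has a capturing group, `split` also inserts each captured text between the pieces.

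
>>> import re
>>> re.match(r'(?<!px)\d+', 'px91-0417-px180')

None

With `match`, the pattern is implicitly anchored at the beginning.
Here the string doesn't start with a match, so the call returns None.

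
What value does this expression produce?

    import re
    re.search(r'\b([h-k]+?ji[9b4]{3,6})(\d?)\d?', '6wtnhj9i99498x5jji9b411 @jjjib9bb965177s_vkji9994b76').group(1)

This matches a word boundary (`\b`, zero-width); then one or more of a character in [h-k] (lazy), then the literal 'ji', then 3 to 6 of one of [9b4] (captured); then optionally a digit (captured); then optionally a digit.
`search` walks the string left to right and returns the first match it finds.
The match spans [25:36] → 'jjjib9bb965'.
Captured: group 1 = 'jjjib9bb9', group 2 = '6'.

'jjjib9bb9'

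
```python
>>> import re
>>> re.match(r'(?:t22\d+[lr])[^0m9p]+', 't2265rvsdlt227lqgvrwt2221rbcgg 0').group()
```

With `match`, the pattern is implicitly anchored at the beginning.
The match spans [0:31] → 't2265rvsdlt227lqgvrwt2221rbcgg '.

't2265rvsdlt227lqgvrwt2221rbcgg '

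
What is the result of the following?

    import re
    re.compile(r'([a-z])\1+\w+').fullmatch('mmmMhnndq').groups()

('m',)

The match spans [0:9] → 'mmmMhnndq'.
Captured: group 1 = 'm'.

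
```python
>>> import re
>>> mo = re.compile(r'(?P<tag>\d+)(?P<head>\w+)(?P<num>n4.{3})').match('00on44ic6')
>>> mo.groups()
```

('00', 'o', 'n44ic')

The match spans [0:8] → '00on44ic'.
Captured: group 1 = '00', group 2 = 'o', group 3 = 'n44ic'.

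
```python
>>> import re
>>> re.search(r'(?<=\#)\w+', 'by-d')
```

None

The lookaround is zero-width — it requires the adjacent text to match without consuming it, so the asserted text isn't part of the match.
Here the pattern never matches, so the call returns None.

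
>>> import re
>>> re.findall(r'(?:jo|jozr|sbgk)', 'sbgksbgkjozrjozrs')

`|` is ordered: at each position the engine commits to the first alternative that works.
Walking the string: at [0:4] → 'sbgk'; at [4:8] → 'sbgk'; at [8:10] → 'jo'; at [12:14] → 'jo'.
`findall` yields the raw match text (4 of them) because the pattern has no groups.

['sbgk', 'sbgk', 'jo', 'jo']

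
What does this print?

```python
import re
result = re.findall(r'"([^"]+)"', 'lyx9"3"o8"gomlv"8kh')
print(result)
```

Scanning left to right: at [4:7] match '"3"', group 1 = '3'; at [9:16] match '"gomlv"', group 1 = 'gomlv'.
Because there's exactly one group, `findall` drops the full match and keeps group 1 from each hit.

['3', 'gomlv']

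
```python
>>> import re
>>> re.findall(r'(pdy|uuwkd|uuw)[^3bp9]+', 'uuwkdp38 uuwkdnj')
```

['uuw', 'uuwkd']

`|` is ordered: at each position the engine commits to the first alternative that works.
Because there's exactly one group, `findall` drops the full match and keeps group 1 from each hit.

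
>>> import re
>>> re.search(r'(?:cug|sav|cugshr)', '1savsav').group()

'sav'

The match spans [1:4] → 'sav'.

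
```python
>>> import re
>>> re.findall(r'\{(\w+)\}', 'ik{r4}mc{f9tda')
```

['r4']

Matches: at [2:6] match '{r4}', group 1 = 'r4'.
With a single group, `findall` returns only what that group captured — 1 item.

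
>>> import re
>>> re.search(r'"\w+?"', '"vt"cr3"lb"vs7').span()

(0, 4)

The match spans [0:4] → '"vt"'.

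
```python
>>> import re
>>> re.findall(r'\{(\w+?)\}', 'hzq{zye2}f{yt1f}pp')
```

['zye2', 'yt1f']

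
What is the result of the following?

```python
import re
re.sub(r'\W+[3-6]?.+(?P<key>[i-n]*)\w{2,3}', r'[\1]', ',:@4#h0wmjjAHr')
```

'[]'

The pattern matches one or more of a non-word character, then optionally a character in [3-6], then one or more of any character; then zero or more of a character in [i-n] (captured as 'key'); then 2 to 3 of a word character.
`\1` in the replacement pulls in group 1's text for each match.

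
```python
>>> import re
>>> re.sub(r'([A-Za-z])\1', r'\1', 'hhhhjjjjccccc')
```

'hhjjccc'

After group 1 captures some text, `\1` only succeeds where that same text appears again.
Matches: at [0:2] → 'hh'; at [2:4] → 'hh'; at [4:6] → 'jj'; at [6:8] → 'jj'; at [8:10] → 'cc'; ….
The replacement refers to a captured group, so each match is rewritten using its own captured text.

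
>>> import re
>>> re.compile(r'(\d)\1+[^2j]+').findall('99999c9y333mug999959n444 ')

['9']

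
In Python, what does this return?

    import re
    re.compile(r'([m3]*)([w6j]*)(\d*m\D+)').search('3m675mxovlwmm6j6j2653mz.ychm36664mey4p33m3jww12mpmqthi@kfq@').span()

(0, 13)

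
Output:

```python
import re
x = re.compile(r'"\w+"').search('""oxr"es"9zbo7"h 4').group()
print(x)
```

"oxr"

The match spans [1:6] → '"oxr"'.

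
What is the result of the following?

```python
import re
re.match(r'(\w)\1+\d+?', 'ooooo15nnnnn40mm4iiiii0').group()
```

'ooooo1'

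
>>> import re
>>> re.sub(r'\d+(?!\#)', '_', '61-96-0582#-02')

A negative assertion filters positions out without eating any characters.
Matches: at [0:2] → '61'; at [3:5] → '96'; at [6:9] → '058'; at [12:14] → '02'.
Each match is replaced by '_'.

'_-_-_2#-_'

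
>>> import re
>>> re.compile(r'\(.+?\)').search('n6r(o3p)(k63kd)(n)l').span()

(3, 8)

Lazy quantifiers expand one character at a time until the remainder of the pattern can match.
The match spans [3:8] → '(o3p)'.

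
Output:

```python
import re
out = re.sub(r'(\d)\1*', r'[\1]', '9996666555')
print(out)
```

[9][6][5]

The backreference `\1` re-matches whatever the first group consumed, character for character.
Matches: at [0:3] → '999'; at [3:7] → '6666'; at [7:10] → '555'.
`\1` in the replacement pulls in group 1's text for each match.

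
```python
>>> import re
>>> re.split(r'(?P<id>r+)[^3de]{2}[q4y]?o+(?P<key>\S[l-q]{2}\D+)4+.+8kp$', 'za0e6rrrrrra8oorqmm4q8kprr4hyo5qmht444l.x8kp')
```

['za0e6', 'rrrrrr', 'rqmm', '']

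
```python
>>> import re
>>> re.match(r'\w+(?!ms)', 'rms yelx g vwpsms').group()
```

`match` is anchored at position 0; if the pattern doesn't fit there, it returns None.
The match spans [0:3] → 'rms'.

'rms'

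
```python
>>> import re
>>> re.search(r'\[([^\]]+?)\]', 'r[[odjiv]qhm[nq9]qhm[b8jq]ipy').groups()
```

`re.search` scans for the first position where the pattern succeeds.
The match spans [1:9] → '[[odjiv]'.
Captured: group 1 = '[odjiv'.

('[odjiv',)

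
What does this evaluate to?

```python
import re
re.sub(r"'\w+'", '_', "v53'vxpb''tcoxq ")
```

"v53_'tcoxq "

Matches: at [3:9] → "'vxpb'".
Each match is replaced by '_'.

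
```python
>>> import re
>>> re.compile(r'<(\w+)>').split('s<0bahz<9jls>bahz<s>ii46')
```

Matches to split on: at [7:13] → '<9jls>'; at [17:20] → '<s>'.
The group in the pattern means `split` returns the separators' captures alongside the pieces.

['s<0bahz', '9jls', 'bahz', 's', 'ii46']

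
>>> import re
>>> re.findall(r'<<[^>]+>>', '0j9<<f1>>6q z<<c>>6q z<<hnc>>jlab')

['<<f1>>', '<<c>>', '<<hnc>>']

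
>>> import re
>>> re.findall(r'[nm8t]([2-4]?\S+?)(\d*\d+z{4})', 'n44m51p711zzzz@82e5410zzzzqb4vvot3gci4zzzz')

This matches one of [nm8t]; then optionally a character in [2-4], then one or more of a non-whitespace character (lazy) (captured); then zero or more of a digit, then one or more of a digit, then exactly 4 of a literal 'z' (captured).
Walking the string: at [0:14] match 'n44m51p711zzzz', groups = ('44m51p', '711zzzz'); at [15:26] match '82e5410zzzz', groups = ('2e', '5410zzzz'); at [32:42] match 't3gci4zzzz', groups = ('3gci', '4zzzz').
Multiple groups make `findall` return tuples — one 2-tuple for each match.

[('44m51p', '711zzzz'), ('2e', '5410zzzz'), ('3gci', '4zzzz')]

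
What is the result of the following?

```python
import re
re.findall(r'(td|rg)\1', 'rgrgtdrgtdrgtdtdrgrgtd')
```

`\1` has to match the exact text group 1 already captured.
Matches: at [0:4] match 'rgrg', group 1 = 'rg'; at [12:16] match 'tdtd', group 1 = 'td'; at [16:20] match 'rgrg', group 1 = 'rg'.
With a single group, `findall` returns only what that group captured — 3 items.

['rg', 'td', 'rg']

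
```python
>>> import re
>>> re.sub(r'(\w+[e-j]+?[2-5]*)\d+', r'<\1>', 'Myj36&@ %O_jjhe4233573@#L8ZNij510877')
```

'<Myj3>&@ %<O_jjhe42335>@#<L8ZNij5>'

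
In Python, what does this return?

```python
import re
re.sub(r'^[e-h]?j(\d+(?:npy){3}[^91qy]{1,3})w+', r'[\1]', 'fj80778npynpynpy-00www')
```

'[80778npynpynpy-00]'

Pattern: anchored at the start of the string; then optionally a character in [e-h], then the literal 'j'; then one or more of a digit, then the literal 'npy' repeated 3 times, then 1 to 3 of any character except [91qy] (captured); then one or more of a literal 'w'.
Matches: at [0:22] → 'fj80778npynpynpy-00www'.
`\1` in the replacement pulls in group 1's text for each match.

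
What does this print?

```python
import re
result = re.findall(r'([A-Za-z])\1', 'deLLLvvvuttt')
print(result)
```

`\1` has to match the exact text group 1 already captured.
Matches: at [2:4] match 'LL', group 1 = 'L'; at [5:7] match 'vv', group 1 = 'v'; at [9:11] match 'tt', group 1 = 't'.
Because there's exactly one group, `findall` drops the full match and keeps group 1 from each hit.

['L', 'v', 't']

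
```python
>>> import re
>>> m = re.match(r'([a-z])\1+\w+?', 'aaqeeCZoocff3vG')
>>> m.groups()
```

The match spans [0:3] → 'aaq'.
Captured: group 1 = 'a'.

('a',)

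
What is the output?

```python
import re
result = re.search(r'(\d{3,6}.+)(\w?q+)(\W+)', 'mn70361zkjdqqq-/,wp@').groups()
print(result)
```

The pattern matches 3 to 6 of a digit, then one or more of any character (captured); then optionally a word character, then one or more of a literal 'q' (captured); then one or more of a non-word character (captured).
`search` walks the string left to right and returns the first match it finds.
The match spans [2:17] → '70361zkjdqqq-/,'.
Captured: group 1 = '70361zkjdqq', group 2 = 'q', group 3 = '-/,'.

('70361zkjdqq', 'q', '-/,')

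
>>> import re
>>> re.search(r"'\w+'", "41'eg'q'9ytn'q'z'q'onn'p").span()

(2, 6)

`re.search` scans for the first position where the pattern succeeds.
The match spans [2:6] → "'eg'".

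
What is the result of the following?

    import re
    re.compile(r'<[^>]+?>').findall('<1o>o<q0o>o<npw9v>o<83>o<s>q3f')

['<1o>', '<q0o>', '<npw9v>', '<83>', '<s>']

`findall` yields the raw match text (5 of them) because the pattern has no groups.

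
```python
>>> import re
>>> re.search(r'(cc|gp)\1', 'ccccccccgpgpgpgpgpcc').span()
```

(0, 4)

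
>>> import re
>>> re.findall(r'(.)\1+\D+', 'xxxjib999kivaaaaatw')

After group 1 captures some text, `\1` only succeeds where that same text appears again.
Because there's exactly one group, `findall` drops the full match and keeps group 1 from each hit.

['x', '9']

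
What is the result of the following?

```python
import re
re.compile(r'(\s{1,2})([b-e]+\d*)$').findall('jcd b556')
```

The pattern matches 1 to 2 of whitespace (captured); then one or more of a character in [b-e], then zero or more of a digit (captured); then anchored at the end.
With 2 capturing groups, `findall` returns a 2-tuple per match.

[(' ', 'b556')]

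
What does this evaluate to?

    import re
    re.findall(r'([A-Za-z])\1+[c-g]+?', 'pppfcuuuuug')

['p', 'u']

`\1` is not a pattern — it's the concrete string captured by group 1, re-applied verbatim.
Walking the string: at [0:4] match 'pppf', group 1 = 'p'; at [5:11] match 'uuuuug', group 1 = 'u'.
With a single group, `findall` returns only what that group captured — 2 items.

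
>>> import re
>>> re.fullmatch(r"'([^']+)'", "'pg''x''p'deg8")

None

`fullmatch` succeeds only if the pattern covers the string from start to end.
Here there's no way to consume every character, so the call returns None.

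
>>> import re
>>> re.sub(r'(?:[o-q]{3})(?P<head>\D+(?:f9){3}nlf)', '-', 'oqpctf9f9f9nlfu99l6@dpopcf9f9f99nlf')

Pattern: exactly 3 of a character in [o-q] (non-capturing group); then one or more of a non-digit, then the literal 'f9' repeated 3 times, then the literal 'nlf' (captured as 'head').
Each match is replaced by '-'.

'-u99l6@dpopcf9f9f99nlf'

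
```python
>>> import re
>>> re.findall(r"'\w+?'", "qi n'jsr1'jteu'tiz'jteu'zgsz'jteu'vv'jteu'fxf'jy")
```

["'jsr1'", "'tiz'", "'zgsz'", "'vv'", "'fxf'"]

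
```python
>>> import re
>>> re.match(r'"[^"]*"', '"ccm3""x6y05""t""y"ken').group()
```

`match` is anchored at position 0; if the pattern doesn't fit there, it returns None.
The match spans [0:6] → '"ccm3"'.

'"ccm3"'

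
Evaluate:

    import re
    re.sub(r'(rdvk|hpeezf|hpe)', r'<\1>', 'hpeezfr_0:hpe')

'<hpeezf>r_0:<hpe>'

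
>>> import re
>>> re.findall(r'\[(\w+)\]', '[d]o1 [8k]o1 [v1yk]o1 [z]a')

Scanning left to right: at [0:3] match '[d]', group 1 = 'd'; at [6:10] match '[8k]', group 1 = '8k'; at [13:19] match '[v1yk]', group 1 = 'v1yk'; at [22:25] match '[z]', group 1 = 'z'.
One capturing group, so `findall` returns just the captured substring from each match — 4 in all.

['d', '8k', 'v1yk', 'z']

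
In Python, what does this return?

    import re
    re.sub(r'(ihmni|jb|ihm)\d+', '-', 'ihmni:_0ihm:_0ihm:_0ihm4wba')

'ihmni:_0ihm:_0ihm:_0-wba'

Each match is replaced by '-'.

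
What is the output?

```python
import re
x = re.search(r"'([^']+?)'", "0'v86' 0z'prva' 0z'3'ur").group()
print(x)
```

'v86'

Unlike `match`, `search` isn't anchored — it looks for the pattern anywhere in the string.
The match spans [1:6] → "'v86'".
Captured: group 1 = 'v86'.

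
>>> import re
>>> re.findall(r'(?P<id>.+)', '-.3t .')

This matches one or more of any character (captured as 'id').
Scanning left to right: at [0:6] match '-.3t .', group 1 = '-.3t .'.
`findall` collects group 1 from the one match (1 total).

['-.3t .']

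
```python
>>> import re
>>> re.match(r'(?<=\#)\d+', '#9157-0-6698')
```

Lookahead/lookbehind check context without consuming it, so the matched span excludes the asserted characters.
`re.match` won't scan ahead — the pattern has to work from the very first character.
Here the string doesn't start with a match, so the call returns None.

None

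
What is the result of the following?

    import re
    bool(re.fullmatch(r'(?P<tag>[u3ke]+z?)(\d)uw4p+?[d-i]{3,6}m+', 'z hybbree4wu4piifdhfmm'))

This matches one or more of one of [u3ke], then optionally the literal 'z' (captured as 'tag'); then a digit (captured); then the literal 'uw4', then one or more of a literal 'p' (lazy), then 3 to 6 of a character in [d-i]; then one or more of a literal 'm'.
`fullmatch` succeeds only if the pattern covers the string from start to end.
Here the string isn't matched end-to-end, so the call returns None, and `bool(None)` is False.

False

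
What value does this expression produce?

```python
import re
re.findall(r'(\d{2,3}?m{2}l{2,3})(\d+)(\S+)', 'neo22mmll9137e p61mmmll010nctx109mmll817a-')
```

[('22mmll', '9137', 'e'), ('109mmll', '817', 'a-')]

This matches 2 to 3 of a digit (lazy), then exactly 2 of the literal 'm', then 2 to 3 of a literal 'l' (captured); then one or more of a digit (captured); then one or more of a non-whitespace character (captured).
Walking the string: at [3:14] match '22mmll9137e', groups = ('22mmll', '9137', 'e'); at [30:42] match '109mmll817a-', groups = ('109mmll', '817', 'a-').
3 groups means each result is a tuple of 3 captured strings — 2 here.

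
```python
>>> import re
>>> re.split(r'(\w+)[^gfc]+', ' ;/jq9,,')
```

Pattern: one or more of a word character (captured); then one or more of any character except [gfc].
`re.split` interleaves the captured-group text with the surrounding fragments.

[' ;/', 'jq9', '']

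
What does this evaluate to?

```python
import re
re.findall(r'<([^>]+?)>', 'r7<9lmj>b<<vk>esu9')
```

One capturing group, so `findall` returns just the captured substring from each match — 2 in all.

['9lmj', '<vk']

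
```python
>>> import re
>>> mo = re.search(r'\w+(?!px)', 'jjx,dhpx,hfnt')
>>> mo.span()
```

(0, 3)

The negative lookahead/lookbehind blocks any match where the forbidden context is present.
Unlike `match`, `search` isn't anchored — it looks for the pattern anywhere in the string.
The match spans [0:3] → 'jjx'.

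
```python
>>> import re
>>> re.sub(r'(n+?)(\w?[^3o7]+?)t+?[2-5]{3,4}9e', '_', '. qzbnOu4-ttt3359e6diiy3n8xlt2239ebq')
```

'. qzb_6diiy3_bq'

`sub` substitutes '_' at each match site.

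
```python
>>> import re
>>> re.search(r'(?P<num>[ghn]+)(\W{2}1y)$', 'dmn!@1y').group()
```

'n!@1y'

Pattern: one or more of one of [ghn] (captured as 'num'); then exactly 2 of a non-word character, then the literal '1y' (captured); then anchored at the end.
`re.search` tries every starting position until one works.
The match spans [2:7] → 'n!@1y'.
Captured: group 1 = 'n', group 2 = '!@1y'.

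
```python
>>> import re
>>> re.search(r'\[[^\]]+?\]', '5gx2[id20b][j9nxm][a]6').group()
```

'[id20b]'

The match spans [4:11] → '[id20b]'.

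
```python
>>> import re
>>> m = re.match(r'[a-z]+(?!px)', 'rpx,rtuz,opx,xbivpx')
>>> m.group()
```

'rpx'

The negative lookaround is zero-width — it rules out positions where the adjacent text would match, without consuming anything.
`re.match` won't scan ahead — the pattern has to work from the very first character.
The match spans [0:3] → 'rpx'.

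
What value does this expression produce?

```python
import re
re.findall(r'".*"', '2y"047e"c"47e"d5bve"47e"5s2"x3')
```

['"047e"c"47e"d5bve"47e"5s2"']

With no groups in the pattern, `findall` gives back each whole match — 1 here.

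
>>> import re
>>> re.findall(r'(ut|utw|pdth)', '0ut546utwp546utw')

['ut', 'ut', 'ut']

`|` is ordered: at each position the engine commits to the first alternative that works.
Matches: at [1:3] match 'ut', group 1 = 'ut'; at [6:8] match 'ut', group 1 = 'ut'; at [13:15] match 'ut', group 1 = 'ut'.
One capturing group, so `findall` returns just the captured substring from each match — 3 in all.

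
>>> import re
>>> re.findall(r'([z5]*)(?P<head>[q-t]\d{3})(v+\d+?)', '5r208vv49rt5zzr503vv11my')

[('5', 'r208', 'vv4'), ('5zz', 'r503', 'vv1')]

Lazy quantifiers expand one character at a time until the remainder of the pattern can match.
3 groups means each result is a tuple of 3 captured strings — 2 here.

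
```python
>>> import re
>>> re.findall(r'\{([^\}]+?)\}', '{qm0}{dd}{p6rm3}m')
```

['qm0', 'dd', 'p6rm3']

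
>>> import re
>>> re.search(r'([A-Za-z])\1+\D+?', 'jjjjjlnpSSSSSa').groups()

('j',)

`\1` has to match the exact text group 1 already captured.
`re.search` tries every starting position until one works.
The match spans [0:6] → 'jjjjjl'.
Captured: group 1 = 'j'.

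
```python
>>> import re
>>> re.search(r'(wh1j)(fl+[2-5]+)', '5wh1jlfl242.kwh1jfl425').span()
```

(13, 22)

This matches the literal 'wh1', then the literal 'j' (captured); then the literal 'f', then one or more of a literal 'l', then one or more of a character in [2-5] (captured).
`search` walks the string left to right and returns the first match it finds.
The match spans [13:22] → 'wh1jfl425'.
Captured: group 1 = 'wh1j', group 2 = 'fl425'.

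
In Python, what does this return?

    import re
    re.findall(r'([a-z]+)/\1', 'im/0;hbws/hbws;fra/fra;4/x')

['hbws', 'fra']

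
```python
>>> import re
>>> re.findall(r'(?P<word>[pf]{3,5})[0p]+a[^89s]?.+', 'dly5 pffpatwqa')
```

Pattern: 3 to 5 of one of [pf] (captured as 'word'); then one or more of one of [0p], then a literal 'a'; then optionally any character except [89s], then one or more of any character.
Walking the string: at [5:14] match 'pffpatwqa', group 1 = 'pff'.
With a single group, `findall` returns only what that group captured — 1 item.

['pff']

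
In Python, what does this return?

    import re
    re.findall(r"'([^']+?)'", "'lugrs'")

Because there's exactly one group, `findall` drops the full match and keeps group 1 from the one hit.

['lugrs']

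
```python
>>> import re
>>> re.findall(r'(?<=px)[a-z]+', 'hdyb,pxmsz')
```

The lookaround is zero-width — it requires the adjacent text to match without consuming it, so the asserted text isn't part of the match.
`findall` yields the raw match text (1 of them) because the pattern has no groups.

['msz']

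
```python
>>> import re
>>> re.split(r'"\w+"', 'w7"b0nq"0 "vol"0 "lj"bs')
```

Splitting on the pattern gives 4 pieces.

['w7', '0 ', '0 ', 'bs']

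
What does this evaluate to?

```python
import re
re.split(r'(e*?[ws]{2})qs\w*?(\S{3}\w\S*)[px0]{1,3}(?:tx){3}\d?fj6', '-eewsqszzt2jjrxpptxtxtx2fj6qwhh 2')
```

Pattern: zero or more of the literal 'e' (lazy), then exactly 2 of one of [ws] (captured); then the literal 'qs', then zero or more of a word character (lazy); then exactly 3 of a non-whitespace character, then a word character, then zero or more of a non-whitespace character (captured); then 1 to 3 of one of [px0]; then the literal 'tx' repeated 3 times, then optionally a digit, then the literal 'fj6'.
Matches to split on: at [1:27] → 'eewsqszzt2jjrxpptxtxtx2fj6'.
The group in the pattern means `split` returns the separators' captures alongside the pieces.

['-', 'eews', 'zzt2jjrxp', 'qwhh 2']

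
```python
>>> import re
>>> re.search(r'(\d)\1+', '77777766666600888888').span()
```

`\1` is not a pattern — it's the concrete string captured by group 1, re-applied verbatim.
The match spans [0:6] → '777777'.

(0, 6)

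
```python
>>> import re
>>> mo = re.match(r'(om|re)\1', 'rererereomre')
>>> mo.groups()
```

The backreference `\1` re-matches whatever the first group consumed, character for character.
`match` is anchored at position 0; if the pattern doesn't fit there, it returns None.
The match spans [0:4] → 'rere'.
Captured: group 1 = 're'.

('re',)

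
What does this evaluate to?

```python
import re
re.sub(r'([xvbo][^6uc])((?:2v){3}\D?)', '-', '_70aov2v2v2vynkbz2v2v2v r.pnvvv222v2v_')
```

This matches one of [xvbo], then any character except [6uc] (captured); then the literal '2v' repeated 3 times, then optionally a non-digit (captured).
Matches: at [4:13] → 'ov2v2v2vy'; at [15:24] → 'bz2v2v2v '.
Each match is replaced by '-'.

'_70a-nk-r.pnvvv222v2v_'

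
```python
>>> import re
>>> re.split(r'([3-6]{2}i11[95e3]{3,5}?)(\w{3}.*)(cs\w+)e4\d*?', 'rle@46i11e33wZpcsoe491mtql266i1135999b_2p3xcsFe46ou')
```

The pattern matches exactly 2 of a character in [3-6], then the literal 'i11', then 3 to 5 of one of [95e3] (lazy) (captured); then exactly 3 of a word character, then zero or more of any character (captured); then the literal 'cs', then one or more of a word character (captured); then the literal 'e4', then zero or more of a digit (lazy).
Because the quantifier is non-greedy, it stops expanding at the earliest point where the rest of the pattern can succeed.
Matches to split on: at [4:48] → '46i11e33wZpcsoe491mtql266i1135999b_2p3xcsFe4'.
Because the pattern has a capturing group, `split` also inserts each captured text between the pieces.

['rle@', '46i11e33', 'wZpcsoe491mtql266i1135999b_2p3x', 'csF', '6ou']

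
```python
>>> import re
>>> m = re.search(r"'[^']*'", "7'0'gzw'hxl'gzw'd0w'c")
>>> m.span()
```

(1, 4)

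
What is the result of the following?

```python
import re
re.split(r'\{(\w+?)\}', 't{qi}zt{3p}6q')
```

Matches to split on: at [1:5] → '{qi}'; at [7:11] → '{3p}'.
Because the pattern has a capturing group, `split` also inserts each captured text between the pieces.

['t', 'qi', 'zt', '3p', '6q']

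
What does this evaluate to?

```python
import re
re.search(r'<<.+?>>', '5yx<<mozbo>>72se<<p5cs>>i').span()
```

(3, 12)

A non-greedy quantifier consumes as few characters as it can — just enough that the remainder of the pattern still matches from where it stops; whatever follows it matches normally.
`search` walks the string left to right and returns the first match it finds.
The match spans [3:12] → '<<mozbo>>'.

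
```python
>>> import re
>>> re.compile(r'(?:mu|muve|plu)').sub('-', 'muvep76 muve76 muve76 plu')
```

'-vep76 -ve76 -ve76 -'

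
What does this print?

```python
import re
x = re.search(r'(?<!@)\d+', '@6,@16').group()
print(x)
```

6

A negative assertion filters positions out without eating any characters.
The match spans [5:6] → '6'.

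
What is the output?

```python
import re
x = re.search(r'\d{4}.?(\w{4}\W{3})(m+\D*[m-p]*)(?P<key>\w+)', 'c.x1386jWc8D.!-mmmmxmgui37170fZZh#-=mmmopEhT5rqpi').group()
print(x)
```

1386jWc8D.!-mmmmxmgui37170fZZh

The pattern matches exactly 4 of a digit, then optionally any character; then exactly 4 of a word character, then exactly 3 of a non-word character (captured); then one or more of a literal 'm', then zero or more of a non-digit, then zero or more of a character in [m-p] (captured); then one or more of a word character (captured as 'key').
`search` walks the string left to right and returns the first match it finds.
The match spans [3:33] → '1386jWc8D.!-mmmmxmgui37170fZZh'.
Captured: group 1 = 'Wc8D.!-', group 2 = 'mmmmxmgui', group 3 = '37170fZZh'.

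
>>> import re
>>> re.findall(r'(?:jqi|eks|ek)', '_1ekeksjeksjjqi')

['ek', 'eks', 'eks', 'jqi']

Alternation isn't longest-match — the leftmost alternative that fits at this position is chosen.
Matches: at [2:4] → 'ek'; at [4:7] → 'eks'; at [8:11] → 'eks'; at [12:15] → 'jqi'.
With no groups in the pattern, `findall` gives back each whole match — 4 here.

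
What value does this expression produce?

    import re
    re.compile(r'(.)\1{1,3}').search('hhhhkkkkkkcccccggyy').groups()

('h',)

After group 1 captures some text, `\1` only succeeds where that same text appears again.
`re.search` tries every starting position until one works.
The match spans [0:4] → 'hhhh'.
Captured: group 1 = 'h'.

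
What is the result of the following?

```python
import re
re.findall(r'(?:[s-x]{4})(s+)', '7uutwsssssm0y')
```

['sssss']

One capturing group, so `findall` returns just the captured substring from the one match — 1 in all.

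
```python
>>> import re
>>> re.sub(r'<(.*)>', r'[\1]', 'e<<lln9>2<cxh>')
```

The replacement refers to a captured group, so each match is rewritten using its own captured text.

'e[<lln9>2<cxh]'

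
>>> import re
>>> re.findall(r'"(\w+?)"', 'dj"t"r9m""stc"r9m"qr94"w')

['t', 'stc', 'qr94']

Matches: at [2:5] match '"t"', group 1 = 't'; at [9:14] match '"stc"', group 1 = 'stc'; at [17:23] match '"qr94"', group 1 = 'qr94'.
One capturing group, so `findall` returns just the captured substring from each match — 3 in all.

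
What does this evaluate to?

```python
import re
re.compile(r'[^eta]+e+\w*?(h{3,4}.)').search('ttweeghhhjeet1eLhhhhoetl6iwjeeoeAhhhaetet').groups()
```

('hhhj',)

The pattern matches one or more of any character except [eta]; then one or more of the literal 'e', then zero or more of a word character (lazy); then 3 to 4 of a literal 'h', then any character (captured).
A `+?`/`*?`/`{m,n}?` starts at its minimum and grows only as far as needed for what follows to match.
`re.search` scans for the first position where the pattern succeeds.
The match spans [2:10] → 'weeghhhj'.
Captured: group 1 = 'hhhj'.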